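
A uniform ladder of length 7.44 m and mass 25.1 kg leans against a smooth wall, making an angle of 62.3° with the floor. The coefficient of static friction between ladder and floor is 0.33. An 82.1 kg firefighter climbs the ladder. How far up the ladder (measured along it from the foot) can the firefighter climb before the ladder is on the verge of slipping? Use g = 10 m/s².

Sum moments about the foot of the ladder (the floor normal and friction both act there and drop out).
Ladder weight 25.1×10 = 251 N acts at 3.72 m along the ladder; its horizontal arm is 3.72·cos62.3° = 1.729 m → τ = 434 N·m clockwise.
Firefighter weight 82.1×10 = 821 N at distance d → arm d·cos62.3° → τ = 821·d·0.4648 clockwise.
Wall normal N at the top has arm L sinθ = 6.587 m counterclockwise, so Στ = 0 gives N·6.587 = 434 + 381.6·d.
ΣFy = 0 ⇒ N_floor = 1072 N, so the maximum friction is μ_s·N_floor = 0.33×1072 = 353.8 N. ΣFx = 0 ⇒ N_wall = f, so at the slipping point N = 353.8 N.
Substituting: 353.8×6.587 = 434 + 381.6·d ⇒ d = (2330 − 434) / 381.6 = 4.97 m.

d ≈ 4.97 m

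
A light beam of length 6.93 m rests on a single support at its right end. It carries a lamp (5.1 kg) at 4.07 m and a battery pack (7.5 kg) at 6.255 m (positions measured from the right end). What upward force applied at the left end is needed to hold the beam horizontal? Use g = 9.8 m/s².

Sum moments about the right end (the unknown pivot reaction has zero arm there).
Lamp: 5.1 × 9.8 = 49.98 N down at 4.07 m → arm 4.07 m, τ = 49.98 × 4.07 = 203.4 N·m counterclockwise.
Battery pack: 7.5 × 9.8 = 73.5 N down at 6.255 m → arm 6.255 m, τ = 73.5 × 6.255 = 459.7 N·m counterclockwise.
Net moment of the loads = 663.1 N·m counterclockwise.
The upward force F acts at the left end, arm 6.93 m, giving F × 6.93 clockwise.
Στ = 0 ⇒ F × 6.93 = 663.1 ⇒ F = 663.1 / 6.93 = 95.7 N.

F ≈ 95.7 N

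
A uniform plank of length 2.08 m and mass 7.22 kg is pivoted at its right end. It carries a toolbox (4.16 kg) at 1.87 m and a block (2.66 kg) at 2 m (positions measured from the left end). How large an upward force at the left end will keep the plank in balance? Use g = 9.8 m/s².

F ≈ 40.5 N

Take moments about the right end.
Beam weight: 7.22 × 9.8 = 70.76 N down at 1.04 m → arm 1.04 m, τ = 70.76 × 1.04 = 73.59 N·m counterclockwise.
Toolbox: 4.16 × 9.8 = 40.77 N down at 1.87 m → arm 0.21 m, τ = 40.77 × 0.21 = 8.562 N·m counterclockwise.
Block: 2.66 × 9.8 = 26.07 N down at 2 m → arm 0.08 m, τ = 26.07 × 0.08 = 2.086 N·m counterclockwise.
Net moment of the loads = 84.24 N·m counterclockwise.
The upward force F acts at the left end, arm 2.08 m, giving F × 2.08 clockwise.
For rotational equilibrium, F × 2.08 = 84.24, so F = 84.24 / 2.08 = 40.5 N.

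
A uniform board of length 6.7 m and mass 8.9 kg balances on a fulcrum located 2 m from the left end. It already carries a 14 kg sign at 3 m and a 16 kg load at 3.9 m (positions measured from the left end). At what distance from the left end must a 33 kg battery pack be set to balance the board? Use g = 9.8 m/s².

Choose the fulcrum (at 2 m from the left end) as the axis so the support reaction has zero arm there.
Beam weight: 8.9 × 9.8 = 87.22 N down at 3.35 m → arm 1.35 m, τ = 87.22 × 1.35 = 117.7 N·m clockwise.
Sign: 14 × 9.8 = 137.2 N down at 3 m → arm 1 m, τ = 137.2 × 1 = 137.2 N·m clockwise.
Load: 16 × 9.8 = 156.8 N down at 3.9 m → arm 1.9 m, τ = 156.8 × 1.9 = 297.9 N·m clockwise.
Net moment of existing loads = 552.8 N·m clockwise.
The battery pack weighs 33 × 9.8 = 323.4 N and must supply an equal counterclockwise moment, so its lever arm about the fulcrum is 552.8 / 323.4 = 1.71 m.
That puts it at 2 − 1.71 = 0.29 m from the left end.

x ≈ 0.29 m from the left end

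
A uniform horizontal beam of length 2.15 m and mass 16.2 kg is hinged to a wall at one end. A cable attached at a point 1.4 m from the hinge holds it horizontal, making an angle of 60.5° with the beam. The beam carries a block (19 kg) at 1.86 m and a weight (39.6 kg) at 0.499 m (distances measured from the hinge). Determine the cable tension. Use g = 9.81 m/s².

Choose the hinge as the axis so the unknown hinge reaction has zero arm there.
Beam weight: 16.2 × 9.81 = 158.9 N down at 1.075 m → arm 1.075 m, τ = 158.9 × 1.075 = 170.8 N·m clockwise.
Block: 19 × 9.81 = 186.4 N down at 1.86 m → arm 1.86 m, τ = 186.4 × 1.86 = 346.7 N·m clockwise.
Weight: 39.6 × 9.81 = 388.5 N down at 0.499 m → arm 0.499 m, τ = 388.5 × 0.499 = 193.9 N·m clockwise.
Total clockwise load moment = 711.4 N·m.
The cable tension T acts at 1.4 m; only its component perpendicular to the beam, T sinθ, produces torque. sin 60.5° = 0.8704.
Στ = 0 ⇒ T × 1.4 × 0.8704 = 711.4 ⇒ T = 711.4 / 1.219 = 584 N.

T ≈ 584 N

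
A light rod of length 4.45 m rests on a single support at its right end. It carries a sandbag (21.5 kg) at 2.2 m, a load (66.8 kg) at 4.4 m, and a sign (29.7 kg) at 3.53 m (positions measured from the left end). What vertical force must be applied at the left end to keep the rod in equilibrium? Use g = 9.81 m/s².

Sum moments about the right end (the unknown pivot reaction has zero arm there).
Sandbag: 21.5 × 9.81 = 210.9 N down at 2.2 m → arm 2.25 m, τ = 210.9 × 2.25 = 474.5 N·m counterclockwise.
Load: 66.8 × 9.81 = 655.3 N down at 4.4 m → arm 0.05 m, τ = 655.3 × 0.05 = 32.77 N·m counterclockwise.
Sign: 29.7 × 9.81 = 291.4 N down at 3.53 m → arm 0.92 m, τ = 291.4 × 0.92 = 268.1 N·m counterclockwise.
Net moment of the loads = 775.4 N·m counterclockwise.
The upward force F acts at the left end, arm 4.45 m, giving F × 4.45 clockwise.
Στ = 0 ⇒ F × 4.45 = 775.4 ⇒ F = 775.4 / 4.45 = 174 N.

F ≈ 174 N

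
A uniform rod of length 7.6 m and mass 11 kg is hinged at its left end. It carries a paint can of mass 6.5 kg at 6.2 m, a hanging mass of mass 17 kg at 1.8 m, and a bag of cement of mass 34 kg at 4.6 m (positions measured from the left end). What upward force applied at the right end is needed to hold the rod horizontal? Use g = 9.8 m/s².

Sum moments about the left end (the unknown pivot reaction has zero arm there).
Beam weight: 11 × 9.8 = 107.8 N down at 3.8 m → arm 3.8 m, τ = 107.8 × 3.8 = 409.6 N·m clockwise.
Paint can: 6.5 × 9.8 = 63.7 N down at 6.2 m → arm 6.2 m, τ = 63.7 × 6.2 = 394.9 N·m clockwise.
Hanging mass: 17 × 9.8 = 166.6 N down at 1.8 m → arm 1.8 m, τ = 166.6 × 1.8 = 299.9 N·m clockwise.
Bag of cement: 34 × 9.8 = 333.2 N down at 4.6 m → arm 4.6 m, τ = 333.2 × 4.6 = 1533 N·m clockwise.
Net moment of the loads = 2637 N·m clockwise.
The upward force F acts at the right end, arm 7.6 m, giving F × 7.6 counterclockwise.
Setting net torque to zero: F × 7.6 = 2637 → F = 2637 / 7.6 = 347 N.

F ≈ 347 N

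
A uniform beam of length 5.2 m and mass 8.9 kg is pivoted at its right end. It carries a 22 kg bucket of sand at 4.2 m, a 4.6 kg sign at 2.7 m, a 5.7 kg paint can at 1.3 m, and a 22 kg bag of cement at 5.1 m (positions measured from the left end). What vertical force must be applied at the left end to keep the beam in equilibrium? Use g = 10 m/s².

F ≈ 156 N

Sum moments about the right end (the unknown pivot reaction has zero arm there).
Beam weight: 8.9 × 10 = 89 N down at 2.6 m → arm 2.6 m, τ = 89 × 2.6 = 231.4 N·m counterclockwise.
Bucket of sand: 22 × 10 = 220 N down at 4.2 m → arm 1 m, τ = 220 × 1 = 220 N·m counterclockwise.
Sign: 4.6 × 10 = 46 N down at 2.7 m → arm 2.5 m, τ = 46 × 2.5 = 115 N·m counterclockwise.
Paint can: 5.7 × 10 = 57 N down at 1.3 m → arm 3.9 m, τ = 57 × 3.9 = 222.3 N·m counterclockwise.
Bag of cement: 22 × 10 = 220 N down at 5.1 m → arm 0.1 m, τ = 220 × 0.1 = 22 N·m counterclockwise.
Net moment of the loads = 810.7 N·m counterclockwise.
The upward force F acts at the left end, arm 5.2 m, giving F × 5.2 clockwise.
Στ = 0 ⇒ F × 5.2 = 810.7 ⇒ F = 810.7 / 5.2 = 156 N.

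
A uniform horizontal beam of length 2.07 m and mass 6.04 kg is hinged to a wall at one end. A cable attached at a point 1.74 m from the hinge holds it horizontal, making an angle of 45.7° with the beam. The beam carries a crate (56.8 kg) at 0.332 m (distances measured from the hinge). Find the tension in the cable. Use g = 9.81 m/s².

T ≈ 198 N

Take moments about the hinge.
Beam weight: 6.04 × 9.81 = 59.25 N down at 1.035 m → arm 1.035 m, τ = 59.25 × 1.035 = 61.32 N·m clockwise.
Crate: 56.8 × 9.81 = 557.2 N down at 0.332 m → arm 0.332 m, τ = 557.2 × 0.332 = 185 N·m clockwise.
Total clockwise load moment = 246.3 N·m.
The cable tension T acts at 1.74 m; only its component perpendicular to the beam, T sinθ, produces torque. sin 45.7° = 0.7157.
Στ = 0 ⇒ T × 1.74 × 0.7157 = 246.3 ⇒ T = 246.3 / 1.245 = 198 N.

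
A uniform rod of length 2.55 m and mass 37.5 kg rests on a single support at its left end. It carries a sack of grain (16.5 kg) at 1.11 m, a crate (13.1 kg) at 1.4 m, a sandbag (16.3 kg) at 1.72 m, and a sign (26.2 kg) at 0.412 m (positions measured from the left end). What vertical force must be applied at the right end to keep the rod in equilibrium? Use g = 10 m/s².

F ≈ 484 N

Taking torques about the left end:
Beam weight: 37.5 × 10 = 375 N down at 1.275 m → arm 1.275 m, τ = 375 × 1.275 = 478.1 N·m clockwise.
Sack of grain: 16.5 × 10 = 165 N down at 1.11 m → arm 1.11 m, τ = 165 × 1.11 = 183.2 N·m clockwise.
Crate: 13.1 × 10 = 131 N down at 1.4 m → arm 1.4 m, τ = 131 × 1.4 = 183.4 N·m clockwise.
Sandbag: 16.3 × 10 = 163 N down at 1.72 m → arm 1.72 m, τ = 163 × 1.72 = 280.4 N·m clockwise.
Sign: 26.2 × 10 = 262 N down at 0.412 m → arm 0.412 m, τ = 262 × 0.412 = 107.9 N·m clockwise.
Net moment of the loads = 1233 N·m clockwise.
The upward force F acts at the right end, arm 2.55 m, giving F × 2.55 counterclockwise.
Στ = 0 ⇒ F × 2.55 = 1233 ⇒ F = 1233 / 2.55 = 484 N.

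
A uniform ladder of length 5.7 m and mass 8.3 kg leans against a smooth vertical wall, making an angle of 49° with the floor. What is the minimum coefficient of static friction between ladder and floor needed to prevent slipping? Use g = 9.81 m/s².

μ_min ≈ 0.435

Choose the foot of the ladder as the axis so the floor normal and friction both act there and drop out.
Ladder weight 8.3×9.81 = 81.42 N acts at 2.85 m along the ladder; its horizontal arm is 2.85·cos49° = 1.87 m → τ = 152.3 N·m clockwise.
Wall normal N acts horizontally at the top; its moment arm is the height L sinθ = 5.7·sin49° = 4.302 m, counterclockwise.
Στ = 0 ⇒ N × 4.302 = 152.3 ⇒ N = 35.4 N.
ΣFx = 0 ⇒ f = N_wall = 35.4 N. ΣFy = 0 ⇒ N_floor = 81.42 N.
μ_min = f / N_floor = 35.4 / 81.42 = 0.435.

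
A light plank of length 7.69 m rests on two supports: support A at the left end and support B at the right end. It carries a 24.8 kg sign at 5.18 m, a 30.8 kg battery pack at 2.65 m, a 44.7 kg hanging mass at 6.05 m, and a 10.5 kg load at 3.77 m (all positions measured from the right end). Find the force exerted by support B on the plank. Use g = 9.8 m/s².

Sum moments about support A (its reaction then has zero moment arm).
Sign: 24.8 × 9.8 = 243 N down at 5.18 m → arm 2.51 m, τ = 243 × 2.51 = 609.9 N·m clockwise.
Battery pack: 30.8 × 9.8 = 301.8 N down at 2.65 m → arm 5.04 m, τ = 301.8 × 5.04 = 1521 N·m clockwise.
Hanging mass: 44.7 × 9.8 = 438.1 N down at 6.05 m → arm 1.64 m, τ = 438.1 × 1.64 = 718.5 N·m clockwise.
Load: 10.5 × 9.8 = 102.9 N down at 3.77 m → arm 3.92 m, τ = 102.9 × 3.92 = 403.4 N·m clockwise.
Net load moment about support A = 3253 N·m clockwise.
Reaction R at support B is upward at 0 m, arm 7.69 m → moment R × 7.69 counterclockwise.
Setting net torque to zero: R × 7.69 = 3253 → R = 423 N.

R_B ≈ 423 N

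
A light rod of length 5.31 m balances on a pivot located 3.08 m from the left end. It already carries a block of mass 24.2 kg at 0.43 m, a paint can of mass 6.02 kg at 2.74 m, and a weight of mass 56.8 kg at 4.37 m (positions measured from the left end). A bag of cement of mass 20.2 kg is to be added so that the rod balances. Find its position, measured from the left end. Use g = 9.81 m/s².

x ≈ 2.73 m from the left end

Choose the pivot (at 3.08 m from the left end) as the axis so the support reaction has zero arm there.
Block: 24.2 × 9.81 = 237.4 N down at 0.43 m → arm 2.65 m, τ = 237.4 × 2.65 = 629.1 N·m counterclockwise.
Paint can: 6.02 × 9.81 = 59.06 N down at 2.74 m → arm 0.34 m, τ = 59.06 × 0.34 = 20.08 N·m counterclockwise.
Weight: 56.8 × 9.81 = 557.2 N down at 4.37 m → arm 1.29 m, τ = 557.2 × 1.29 = 718.8 N·m clockwise.
Net moment of existing loads = 69.62 N·m clockwise.
The bag of cement weighs 20.2 × 9.81 = 198.2 N and must supply an equal counterclockwise moment, so its lever arm about the pivot is 69.62 / 198.2 = 0.351 m.
That puts it at 3.08 − 0.351 = 2.73 m from the left end.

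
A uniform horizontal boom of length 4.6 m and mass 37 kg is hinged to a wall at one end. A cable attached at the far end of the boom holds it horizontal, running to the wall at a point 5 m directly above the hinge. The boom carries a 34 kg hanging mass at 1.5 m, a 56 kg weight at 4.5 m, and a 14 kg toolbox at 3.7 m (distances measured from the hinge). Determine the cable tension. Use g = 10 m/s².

About the hinge:
Beam weight: 37 × 10 = 370 N down at 2.3 m → arm 2.3 m, τ = 370 × 2.3 = 851 N·m clockwise.
Hanging mass: 34 × 10 = 340 N down at 1.5 m → arm 1.5 m, τ = 340 × 1.5 = 510 N·m clockwise.
Weight: 56 × 10 = 560 N down at 4.5 m → arm 4.5 m, τ = 560 × 4.5 = 2520 N·m clockwise.
Toolbox: 14 × 10 = 140 N down at 3.7 m → arm 3.7 m, τ = 140 × 3.7 = 518 N·m clockwise.
Total clockwise load moment = 4399 N·m.
The cable tension T acts at 4.6 m; only its component perpendicular to the boom, T sinθ, produces torque. sinθ = h/√(h²+d²) = 5/√(5²+4.6²) = 0.7359.
For rotational equilibrium, T × 4.6 × 0.7359 = 4399, so T = 4399 / 3.385 = 1300 N.

T ≈ 1300 N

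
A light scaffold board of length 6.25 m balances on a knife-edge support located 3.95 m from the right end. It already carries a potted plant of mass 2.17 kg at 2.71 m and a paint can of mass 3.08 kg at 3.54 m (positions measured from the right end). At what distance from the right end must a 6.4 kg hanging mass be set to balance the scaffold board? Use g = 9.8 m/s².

x ≈ 4.57 m from the right end

Sum moments about the knife-edge support (at 3.95 m from the right end) (the support reaction has zero arm there).
Potted plant: 2.17 × 9.8 = 21.27 N down at 2.71 m → arm 1.24 m, τ = 21.27 × 1.24 = 26.37 N·m clockwise.
Paint can: 3.08 × 9.8 = 30.18 N down at 3.54 m → arm 0.41 m, τ = 30.18 × 0.41 = 12.37 N·m clockwise.
Net moment of existing loads = 38.74 N·m clockwise.
The hanging mass weighs 6.4 × 9.8 = 62.72 N and must supply an equal counterclockwise moment, so its lever arm about the knife-edge support is 38.74 / 62.72 = 0.618 m.
That puts it at 3.95 + 0.618 = 4.57 m from the right end.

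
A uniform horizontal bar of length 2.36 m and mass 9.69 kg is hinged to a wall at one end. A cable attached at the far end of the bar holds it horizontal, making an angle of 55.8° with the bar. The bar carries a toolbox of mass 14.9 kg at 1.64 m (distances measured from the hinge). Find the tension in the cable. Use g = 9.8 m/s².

Sum moments about the hinge (the unknown hinge reaction has zero arm there).
Beam weight: 9.69 × 9.8 = 94.96 N down at 1.18 m → arm 1.18 m, τ = 94.96 × 1.18 = 112.1 N·m clockwise.
Toolbox: 14.9 × 9.8 = 146 N down at 1.64 m → arm 1.64 m, τ = 146 × 1.64 = 239.4 N·m clockwise.
Total clockwise load moment = 351.5 N·m.
The cable tension T acts at 2.36 m; only its component perpendicular to the bar, T sinθ, produces torque. sin 55.8° = 0.8271.
For rotational equilibrium, T × 2.36 × 0.8271 = 351.5, so T = 351.5 / 1.952 = 180 N.

T ≈ 180 N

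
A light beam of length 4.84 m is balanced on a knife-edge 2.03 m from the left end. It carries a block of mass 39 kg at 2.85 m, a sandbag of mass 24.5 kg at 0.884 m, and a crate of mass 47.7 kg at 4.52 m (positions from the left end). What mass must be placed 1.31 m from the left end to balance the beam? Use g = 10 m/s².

m ≈ 170 kg

Sum moments about the knife-edge (at 2.03 m from the left end) (the support reaction has zero arm there).
Block: 39 × 10 = 390 N down at 2.85 m → arm 0.82 m, τ = 390 × 0.82 = 319.8 N·m clockwise.
Sandbag: 24.5 × 10 = 245 N down at 0.884 m → arm 1.146 m, τ = 245 × 1.146 = 280.8 N·m counterclockwise.
Crate: 47.7 × 10 = 477 N down at 4.52 m → arm 2.49 m, τ = 477 × 2.49 = 1188 N·m clockwise.
Net moment of known loads = 1227 N·m clockwise.
An unknown mass m at 1.31 m has arm 0.72 m; its moment is m·g·0.72 counterclockwise.
Στ = 0 ⇒ m × 10 × 0.72 = 1227 ⇒ m = 1227 / (10 × 0.72) = 170 kg.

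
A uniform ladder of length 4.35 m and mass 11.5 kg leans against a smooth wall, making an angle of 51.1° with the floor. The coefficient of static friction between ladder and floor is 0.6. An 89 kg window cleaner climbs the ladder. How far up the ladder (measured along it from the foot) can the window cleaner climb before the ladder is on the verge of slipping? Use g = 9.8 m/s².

d ≈ 3.37 m

Taking torques about the foot of the ladder:
Ladder weight 11.5×9.8 = 112.7 N acts at 2.175 m along the ladder; its horizontal arm is 2.175·cos51.1° = 1.366 m → τ = 153.9 N·m clockwise.
Window cleaner weight 89×9.8 = 872.2 N at distance d → arm d·cos51.1° → τ = 872.2·d·0.628 clockwise.
Wall normal N at the top has arm L sinθ = 3.385 m counterclockwise, so Στ = 0 gives N·3.385 = 153.9 + 547.7·d.
ΣFy = 0 ⇒ N_floor = 984.9 N, so the maximum friction is μ_s·N_floor = 0.6×984.9 = 590.9 N. ΣFx = 0 ⇒ N_wall = f, so at the slipping point N = 590.9 N.
Substituting: 590.9×3.385 = 153.9 + 547.7·d ⇒ d = (2000 − 153.9) / 547.7 = 3.37 m.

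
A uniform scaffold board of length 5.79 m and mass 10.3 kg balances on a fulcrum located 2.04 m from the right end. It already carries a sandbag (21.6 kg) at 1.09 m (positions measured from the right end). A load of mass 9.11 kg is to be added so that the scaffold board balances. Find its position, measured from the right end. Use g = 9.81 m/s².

Take moments about the fulcrum (at 2.04 m from the right end).
Beam weight: 10.3 × 9.81 = 101 N down at 2.895 m → arm 0.855 m, τ = 101 × 0.855 = 86.36 N·m counterclockwise.
Sandbag: 21.6 × 9.81 = 211.9 N down at 1.09 m → arm 0.95 m, τ = 211.9 × 0.95 = 201.3 N·m clockwise.
Net moment of existing loads = 114.9 N·m clockwise.
The load weighs 9.11 × 9.81 = 89.37 N and must supply an equal counterclockwise moment, so its lever arm about the fulcrum is 114.9 / 89.37 = 1.29 m.
That puts it at 2.04 + 1.29 = 3.33 m from the right end.

x ≈ 3.33 m from the right end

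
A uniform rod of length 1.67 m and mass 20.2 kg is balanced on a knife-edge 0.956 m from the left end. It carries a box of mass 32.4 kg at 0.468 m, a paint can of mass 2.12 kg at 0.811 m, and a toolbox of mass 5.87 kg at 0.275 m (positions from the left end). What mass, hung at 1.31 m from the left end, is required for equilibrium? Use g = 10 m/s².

m ≈ 63.7 kg

Taking torques about the knife-edge (at 0.956 m from the left end):
Beam weight: 20.2 × 10 = 202 N down at 0.835 m → arm 0.121 m, τ = 202 × 0.121 = 24.44 N·m counterclockwise.
Box: 32.4 × 10 = 324 N down at 0.468 m → arm 0.488 m, τ = 324 × 0.488 = 158.1 N·m counterclockwise.
Paint can: 2.12 × 10 = 21.2 N down at 0.811 m → arm 0.145 m, τ = 21.2 × 0.145 = 3.074 N·m counterclockwise.
Toolbox: 5.87 × 10 = 58.7 N down at 0.275 m → arm 0.681 m, τ = 58.7 × 0.681 = 39.97 N·m counterclockwise.
Net moment of known loads = 225.6 N·m counterclockwise.
An unknown mass m at 1.31 m has arm 0.354 m; its moment is m·g·0.354 clockwise.
Setting net torque to zero: m × 10 × 0.354 = 225.6 → m = 225.6 / (10 × 0.354) = 63.7 kg.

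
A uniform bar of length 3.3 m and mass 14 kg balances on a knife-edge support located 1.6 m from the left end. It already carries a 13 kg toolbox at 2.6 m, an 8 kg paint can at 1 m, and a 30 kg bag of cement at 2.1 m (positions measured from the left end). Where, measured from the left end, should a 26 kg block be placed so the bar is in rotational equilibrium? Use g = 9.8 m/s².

Taking torques about the knife-edge support (at 1.6 m from the left end):
Beam weight: 14 × 9.8 = 137.2 N down at 1.65 m → arm 0.05 m, τ = 137.2 × 0.05 = 6.86 N·m clockwise.
Toolbox: 13 × 9.8 = 127.4 N down at 2.6 m → arm 1 m, τ = 127.4 × 1 = 127.4 N·m clockwise.
Paint can: 8 × 9.8 = 78.4 N down at 1 m → arm 0.6 m, τ = 78.4 × 0.6 = 47.04 N·m counterclockwise.
Bag of cement: 30 × 9.8 = 294 N down at 2.1 m → arm 0.5 m, τ = 294 × 0.5 = 147 N·m clockwise.
Net moment of existing loads = 234.2 N·m clockwise.
The block weighs 26 × 9.8 = 254.8 N and must supply an equal counterclockwise moment, so its lever arm about the knife-edge support is 234.2 / 254.8 = 0.919 m.
That puts it at 1.6 − 0.919 = 0.681 m from the left end.

x ≈ 0.681 m from the left end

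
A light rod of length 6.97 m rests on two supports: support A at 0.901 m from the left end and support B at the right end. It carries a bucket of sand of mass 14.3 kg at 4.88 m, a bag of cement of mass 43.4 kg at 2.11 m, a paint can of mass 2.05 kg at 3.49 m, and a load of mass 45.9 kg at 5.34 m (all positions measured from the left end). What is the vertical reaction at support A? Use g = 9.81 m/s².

Sum moments about support B (its reaction then has zero moment arm).
Bucket of sand: 14.3 × 9.81 = 140.3 N down at 4.88 m → arm 2.09 m, τ = 140.3 × 2.09 = 293.2 N·m counterclockwise.
Bag of cement: 43.4 × 9.81 = 425.8 N down at 2.11 m → arm 4.86 m, τ = 425.8 × 4.86 = 2069 N·m counterclockwise.
Paint can: 2.05 × 9.81 = 20.11 N down at 3.49 m → arm 3.48 m, τ = 20.11 × 3.48 = 69.98 N·m counterclockwise.
Load: 45.9 × 9.81 = 450.3 N down at 5.34 m → arm 1.63 m, τ = 450.3 × 1.63 = 734 N·m counterclockwise.
Net load moment about support B = 3166 N·m counterclockwise.
Reaction R at support A is upward at 0.901 m, arm 6.069 m → moment R × 6.069 clockwise.
Balancing moments: R × 6.069 = 3166, giving R = 522 N.

R_A ≈ 522 N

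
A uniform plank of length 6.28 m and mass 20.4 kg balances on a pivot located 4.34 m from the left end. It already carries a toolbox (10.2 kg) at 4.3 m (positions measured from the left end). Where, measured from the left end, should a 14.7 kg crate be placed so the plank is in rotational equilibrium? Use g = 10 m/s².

Take moments about the pivot (at 4.34 m from the left end).
Beam weight: 20.4 × 10 = 204 N down at 3.14 m → arm 1.2 m, τ = 204 × 1.2 = 244.8 N·m counterclockwise.
Toolbox: 10.2 × 10 = 102 N down at 4.3 m → arm 0.04 m, τ = 102 × 0.04 = 4.08 N·m counterclockwise.
Net moment of existing loads = 248.9 N·m counterclockwise.
The crate weighs 14.7 × 10 = 147 N and must supply an equal clockwise moment, so its lever arm about the pivot is 248.9 / 147 = 1.69 m.
That puts it at 4.34 + 1.69 = 6.03 m from the left end.

x ≈ 6.03 m from the left end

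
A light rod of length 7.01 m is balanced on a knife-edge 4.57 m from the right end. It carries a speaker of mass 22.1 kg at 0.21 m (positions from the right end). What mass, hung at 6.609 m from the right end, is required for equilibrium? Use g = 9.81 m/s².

m ≈ 47.3 kg

Take moments about the knife-edge (at 4.57 m from the right end).
Speaker: 22.1 × 9.81 = 216.8 N down at 0.21 m → arm 4.36 m, τ = 216.8 × 4.36 = 945.2 N·m clockwise.
Net moment of known loads = 945.2 N·m clockwise.
An unknown mass m at 6.609 m has arm 2.039 m; its moment is m·g·2.039 counterclockwise.
Στ = 0 ⇒ m × 9.81 × 2.039 = 945.2 ⇒ m = 945.2 / (9.81 × 2.039) = 47.3 kg.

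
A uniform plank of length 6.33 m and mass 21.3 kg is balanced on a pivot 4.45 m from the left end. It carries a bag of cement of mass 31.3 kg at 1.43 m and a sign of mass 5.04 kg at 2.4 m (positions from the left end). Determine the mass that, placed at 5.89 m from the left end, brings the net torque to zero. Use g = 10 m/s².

m ≈ 91.8 kg

Taking torques about the pivot (at 4.45 m from the left end):
Beam weight: 21.3 × 10 = 213 N down at 3.165 m → arm 1.285 m, τ = 213 × 1.285 = 273.7 N·m counterclockwise.
Bag of cement: 31.3 × 10 = 313 N down at 1.43 m → arm 3.02 m, τ = 313 × 3.02 = 945.3 N·m counterclockwise.
Sign: 5.04 × 10 = 50.4 N down at 2.4 m → arm 2.05 m, τ = 50.4 × 2.05 = 103.3 N·m counterclockwise.
Net moment of known loads = 1322 N·m counterclockwise.
An unknown mass m at 5.89 m has arm 1.44 m; its moment is m·g·1.44 clockwise.
Setting net torque to zero: m × 10 × 1.44 = 1322 → m = 1322 / (10 × 1.44) = 91.8 kg.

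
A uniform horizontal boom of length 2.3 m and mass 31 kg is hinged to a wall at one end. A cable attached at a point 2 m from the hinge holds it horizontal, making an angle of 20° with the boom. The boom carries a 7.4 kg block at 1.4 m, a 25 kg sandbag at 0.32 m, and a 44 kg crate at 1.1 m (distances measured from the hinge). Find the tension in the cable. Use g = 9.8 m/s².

T ≈ 1470 N

Take moments about the hinge.
Beam weight: 31 × 9.8 = 303.8 N down at 1.15 m → arm 1.15 m, τ = 303.8 × 1.15 = 349.4 N·m clockwise.
Block: 7.4 × 9.8 = 72.52 N down at 1.4 m → arm 1.4 m, τ = 72.52 × 1.4 = 101.5 N·m clockwise.
Sandbag: 25 × 9.8 = 245 N down at 0.32 m → arm 0.32 m, τ = 245 × 0.32 = 78.4 N·m clockwise.
Crate: 44 × 9.8 = 431.2 N down at 1.1 m → arm 1.1 m, τ = 431.2 × 1.1 = 474.3 N·m clockwise.
Total clockwise load moment = 1004 N·m.
The cable tension T acts at 2 m; only its component perpendicular to the boom, T sinθ, produces torque. sin 20° = 0.342.
Setting net torque to zero: T × 2 × 0.342 = 1004 → T = 1004 / 0.684 = 1470 N.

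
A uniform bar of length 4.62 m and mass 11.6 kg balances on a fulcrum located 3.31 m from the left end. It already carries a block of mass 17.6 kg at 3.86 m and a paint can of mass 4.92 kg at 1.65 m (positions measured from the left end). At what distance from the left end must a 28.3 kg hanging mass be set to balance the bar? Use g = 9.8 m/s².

x ≈ 3.67 m from the left end

Taking torques about the fulcrum (at 3.31 m from the left end):
Beam weight: 11.6 × 9.8 = 113.7 N down at 2.31 m → arm 1 m, τ = 113.7 × 1 = 113.7 N·m counterclockwise.
Block: 17.6 × 9.8 = 172.5 N down at 3.86 m → arm 0.55 m, τ = 172.5 × 0.55 = 94.88 N·m clockwise.
Paint can: 4.92 × 9.8 = 48.22 N down at 1.65 m → arm 1.66 m, τ = 48.22 × 1.66 = 80.05 N·m counterclockwise.
Net moment of existing loads = 98.87 N·m counterclockwise.
The hanging mass weighs 28.3 × 9.8 = 277.3 N and must supply an equal clockwise moment, so its lever arm about the fulcrum is 98.87 / 277.3 = 0.357 m.
That puts it at 3.31 + 0.357 = 3.67 m from the left end.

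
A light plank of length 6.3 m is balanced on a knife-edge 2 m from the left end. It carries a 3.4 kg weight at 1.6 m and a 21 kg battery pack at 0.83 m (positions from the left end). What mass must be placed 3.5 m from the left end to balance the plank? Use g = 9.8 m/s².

m ≈ 17.3 kg

Sum moments about the knife-edge (at 2 m from the left end) (the support reaction has zero arm there).
Weight: 3.4 × 9.8 = 33.32 N down at 1.6 m → arm 0.4 m, τ = 33.32 × 0.4 = 13.33 N·m counterclockwise.
Battery pack: 21 × 9.8 = 205.8 N down at 0.83 m → arm 1.17 m, τ = 205.8 × 1.17 = 240.8 N·m counterclockwise.
Net moment of known loads = 254.1 N·m counterclockwise.
An unknown mass m at 3.5 m has arm 1.5 m; its moment is m·g·1.5 clockwise.
Setting net torque to zero: m × 9.8 × 1.5 = 254.1 → m = 254.1 / (9.8 × 1.5) = 17.3 kg.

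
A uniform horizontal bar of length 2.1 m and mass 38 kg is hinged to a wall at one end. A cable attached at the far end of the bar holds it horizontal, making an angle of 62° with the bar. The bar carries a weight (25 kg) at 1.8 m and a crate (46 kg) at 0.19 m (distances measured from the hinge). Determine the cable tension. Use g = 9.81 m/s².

Sum moments about the hinge (the unknown hinge reaction has zero arm there).
Beam weight: 38 × 9.81 = 372.8 N down at 1.05 m → arm 1.05 m, τ = 372.8 × 1.05 = 391.4 N·m clockwise.
Weight: 25 × 9.81 = 245.2 N down at 1.8 m → arm 1.8 m, τ = 245.2 × 1.8 = 441.4 N·m clockwise.
Crate: 46 × 9.81 = 451.3 N down at 0.19 m → arm 0.19 m, τ = 451.3 × 0.19 = 85.75 N·m clockwise.
Total clockwise load moment = 918.5 N·m.
The cable tension T acts at 2.1 m; only its component perpendicular to the bar, T sinθ, produces torque. sin 62° = 0.8829.
Balancing moments: T × 2.1 × 0.8829 = 918.5, giving T = 918.5 / 1.854 = 495 N.

T ≈ 495 N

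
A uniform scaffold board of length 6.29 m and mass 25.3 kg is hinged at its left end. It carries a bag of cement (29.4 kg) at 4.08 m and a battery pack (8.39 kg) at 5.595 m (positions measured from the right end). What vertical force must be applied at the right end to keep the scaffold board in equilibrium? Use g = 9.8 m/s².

About the left end:
Beam weight: 25.3 × 9.8 = 247.9 N down at 3.145 m → arm 3.145 m, τ = 247.9 × 3.145 = 779.6 N·m clockwise.
Bag of cement: 29.4 × 9.8 = 288.1 N down at 4.08 m → arm 2.21 m, τ = 288.1 × 2.21 = 636.7 N·m clockwise.
Battery pack: 8.39 × 9.8 = 82.22 N down at 5.595 m → arm 0.695 m, τ = 82.22 × 0.695 = 57.14 N·m clockwise.
Net moment of the loads = 1473 N·m clockwise.
The upward force F acts at the right end, arm 6.29 m, giving F × 6.29 counterclockwise.
Στ = 0 ⇒ F × 6.29 = 1473 ⇒ F = 1473 / 6.29 = 234 N.

F ≈ 234 N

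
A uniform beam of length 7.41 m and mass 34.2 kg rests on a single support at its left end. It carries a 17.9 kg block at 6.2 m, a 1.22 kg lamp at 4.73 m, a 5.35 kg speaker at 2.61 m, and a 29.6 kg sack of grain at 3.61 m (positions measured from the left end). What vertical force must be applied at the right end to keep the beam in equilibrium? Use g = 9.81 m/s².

Choose the left end as the axis so the unknown pivot reaction has zero arm there.
Beam weight: 34.2 × 9.81 = 335.5 N down at 3.705 m → arm 3.705 m, τ = 335.5 × 3.705 = 1243 N·m clockwise.
Block: 17.9 × 9.81 = 175.6 N down at 6.2 m → arm 6.2 m, τ = 175.6 × 6.2 = 1089 N·m clockwise.
Lamp: 1.22 × 9.81 = 11.97 N down at 4.73 m → arm 4.73 m, τ = 11.97 × 4.73 = 56.62 N·m clockwise.
Speaker: 5.35 × 9.81 = 52.48 N down at 2.61 m → arm 2.61 m, τ = 52.48 × 2.61 = 137 N·m clockwise.
Sack of grain: 29.6 × 9.81 = 290.4 N down at 3.61 m → arm 3.61 m, τ = 290.4 × 3.61 = 1048 N·m clockwise.
Net moment of the loads = 3574 N·m clockwise.
The upward force F acts at the right end, arm 7.41 m, giving F × 7.41 counterclockwise.
Balancing moments: F × 7.41 = 3574, giving F = 3574 / 7.41 = 482 N.

F ≈ 482 N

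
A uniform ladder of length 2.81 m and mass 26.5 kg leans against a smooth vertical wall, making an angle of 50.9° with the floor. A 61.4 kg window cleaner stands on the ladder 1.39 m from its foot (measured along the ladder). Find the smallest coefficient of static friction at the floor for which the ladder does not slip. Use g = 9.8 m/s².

μ_min ≈ 0.403

Sum moments about the foot of the ladder (the floor normal and friction both act there and drop out).
Ladder weight 26.5×9.8 = 259.7 N acts at 1.405 m along the ladder; its horizontal arm is 1.405·cos50.9° = 0.8861 m → τ = 230.1 N·m clockwise.
Window cleaner: 61.4×9.8 = 601.7 N at 1.39 m → arm 0.8766 m → τ = 527.5 N·m clockwise.
Wall normal N acts horizontally at the top; its moment arm is the height L sinθ = 2.81·sin50.9° = 2.181 m, counterclockwise.
Στ = 0 ⇒ N × 2.181 = 757.6 ⇒ N = 347.4 N.
ΣFx = 0 ⇒ f = N_wall = 347.4 N. ΣFy = 0 ⇒ N_floor = 861.4 N.
μ_min = f / N_floor = 347.4 / 861.4 = 0.403.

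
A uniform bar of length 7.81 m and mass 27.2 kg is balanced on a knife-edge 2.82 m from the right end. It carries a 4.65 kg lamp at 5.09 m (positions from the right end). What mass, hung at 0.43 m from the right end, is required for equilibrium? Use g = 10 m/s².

m ≈ 16.8 kg

Sum moments about the knife-edge (at 2.82 m from the right end) (the support reaction has zero arm there).
Beam weight: 27.2 × 10 = 272 N down at 3.905 m → arm 1.085 m, τ = 272 × 1.085 = 295.1 N·m counterclockwise.
Lamp: 4.65 × 10 = 46.5 N down at 5.09 m → arm 2.27 m, τ = 46.5 × 2.27 = 105.6 N·m counterclockwise.
Net moment of known loads = 400.7 N·m counterclockwise.
An unknown mass m at 0.43 m has arm 2.39 m; its moment is m·g·2.39 clockwise.
Balancing moments: m × 10 × 2.39 = 400.7, giving m = 400.7 / (10 × 2.39) = 16.8 kg.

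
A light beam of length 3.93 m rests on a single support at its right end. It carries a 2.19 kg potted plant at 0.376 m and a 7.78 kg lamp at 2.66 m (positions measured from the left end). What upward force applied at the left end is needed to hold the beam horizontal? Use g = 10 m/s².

Taking torques about the right end:
Potted plant: 2.19 × 10 = 21.9 N down at 0.376 m → arm 3.554 m, τ = 21.9 × 3.554 = 77.83 N·m counterclockwise.
Lamp: 7.78 × 10 = 77.8 N down at 2.66 m → arm 1.27 m, τ = 77.8 × 1.27 = 98.81 N·m counterclockwise.
Net moment of the loads = 176.6 N·m counterclockwise.
The upward force F acts at the left end, arm 3.93 m, giving F × 3.93 clockwise.
Στ = 0 ⇒ F × 3.93 = 176.6 ⇒ F = 176.6 / 3.93 = 44.9 N.

F ≈ 44.9 N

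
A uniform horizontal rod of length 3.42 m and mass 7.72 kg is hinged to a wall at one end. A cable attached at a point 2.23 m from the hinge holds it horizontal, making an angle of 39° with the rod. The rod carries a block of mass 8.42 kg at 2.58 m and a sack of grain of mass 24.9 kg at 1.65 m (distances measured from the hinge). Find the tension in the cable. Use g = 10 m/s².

Sum moments about the hinge (the unknown hinge reaction has zero arm there).
Beam weight: 7.72 × 10 = 77.2 N down at 1.71 m → arm 1.71 m, τ = 77.2 × 1.71 = 132 N·m clockwise.
Block: 8.42 × 10 = 84.2 N down at 2.58 m → arm 2.58 m, τ = 84.2 × 2.58 = 217.2 N·m clockwise.
Sack of grain: 24.9 × 10 = 249 N down at 1.65 m → arm 1.65 m, τ = 249 × 1.65 = 410.8 N·m clockwise.
Total clockwise load moment = 760 N·m.
The cable tension T acts at 2.23 m; only its component perpendicular to the rod, T sinθ, produces torque. sin 39° = 0.6293.
Στ = 0 ⇒ T × 2.23 × 0.6293 = 760 ⇒ T = 760 / 1.403 = 542 N.

T ≈ 542 N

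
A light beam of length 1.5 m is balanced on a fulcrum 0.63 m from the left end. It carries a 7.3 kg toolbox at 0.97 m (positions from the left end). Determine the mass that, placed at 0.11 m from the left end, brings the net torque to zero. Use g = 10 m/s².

m ≈ 4.77 kg

Sum moments about the fulcrum (at 0.63 m from the left end) (the support reaction has zero arm there).
Toolbox: 7.3 × 10 = 73 N down at 0.97 m → arm 0.34 m, τ = 73 × 0.34 = 24.82 N·m clockwise.
Net moment of known loads = 24.82 N·m clockwise.
An unknown mass m at 0.11 m has arm 0.52 m; its moment is m·g·0.52 counterclockwise.
Setting net torque to zero: m × 10 × 0.52 = 24.82 → m = 24.82 / (10 × 0.52) = 4.77 kg.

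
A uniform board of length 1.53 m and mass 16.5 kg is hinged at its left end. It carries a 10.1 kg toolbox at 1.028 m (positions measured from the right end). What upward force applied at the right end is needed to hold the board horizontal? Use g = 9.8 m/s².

Choose the left end as the axis so the unknown pivot reaction has zero arm there.
Beam weight: 16.5 × 9.8 = 161.7 N down at 0.765 m → arm 0.765 m, τ = 161.7 × 0.765 = 123.7 N·m clockwise.
Toolbox: 10.1 × 9.8 = 98.98 N down at 1.028 m → arm 0.502 m, τ = 98.98 × 0.502 = 49.69 N·m clockwise.
Net moment of the loads = 173.4 N·m clockwise.
The upward force F acts at the right end, arm 1.53 m, giving F × 1.53 counterclockwise.
For rotational equilibrium, F × 1.53 = 173.4, so F = 173.4 / 1.53 = 113 N.

F ≈ 113 N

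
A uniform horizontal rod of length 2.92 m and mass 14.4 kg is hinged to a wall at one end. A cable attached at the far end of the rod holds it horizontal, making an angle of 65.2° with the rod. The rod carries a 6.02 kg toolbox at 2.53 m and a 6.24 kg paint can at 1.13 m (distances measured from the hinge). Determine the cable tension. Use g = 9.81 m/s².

T ≈ 160 N

About the hinge:
Beam weight: 14.4 × 9.81 = 141.3 N down at 1.46 m → arm 1.46 m, τ = 141.3 × 1.46 = 206.3 N·m clockwise.
Toolbox: 6.02 × 9.81 = 59.06 N down at 2.53 m → arm 2.53 m, τ = 59.06 × 2.53 = 149.4 N·m clockwise.
Paint can: 6.24 × 9.81 = 61.21 N down at 1.13 m → arm 1.13 m, τ = 61.21 × 1.13 = 69.17 N·m clockwise.
Total clockwise load moment = 424.9 N·m.
The cable tension T acts at 2.92 m; only its component perpendicular to the rod, T sinθ, produces torque. sin 65.2° = 0.9078.
Στ = 0 ⇒ T × 2.92 × 0.9078 = 424.9 ⇒ T = 424.9 / 2.651 = 160 N.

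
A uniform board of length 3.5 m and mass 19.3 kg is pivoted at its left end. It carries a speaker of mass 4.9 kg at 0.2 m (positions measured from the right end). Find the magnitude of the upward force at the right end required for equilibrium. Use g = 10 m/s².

About the left end:
Beam weight: 19.3 × 10 = 193 N down at 1.75 m → arm 1.75 m, τ = 193 × 1.75 = 337.8 N·m clockwise.
Speaker: 4.9 × 10 = 49 N down at 0.2 m → arm 3.3 m, τ = 49 × 3.3 = 161.7 N·m clockwise.
Net moment of the loads = 499.5 N·m clockwise.
The upward force F acts at the right end, arm 3.5 m, giving F × 3.5 counterclockwise.
Setting net torque to zero: F × 3.5 = 499.5 → F = 499.5 / 3.5 = 143 N.

F ≈ 143 N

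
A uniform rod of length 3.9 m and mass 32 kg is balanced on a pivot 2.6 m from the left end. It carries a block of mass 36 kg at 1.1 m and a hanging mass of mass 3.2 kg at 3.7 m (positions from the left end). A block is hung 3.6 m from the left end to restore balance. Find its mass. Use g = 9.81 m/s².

m ≈ 71.3 kg

About the pivot (at 2.6 m from the left end):
Beam weight: 32 × 9.81 = 313.9 N down at 1.95 m → arm 0.65 m, τ = 313.9 × 0.65 = 204 N·m counterclockwise.
Block: 36 × 9.81 = 353.2 N down at 1.1 m → arm 1.5 m, τ = 353.2 × 1.5 = 529.8 N·m counterclockwise.
Hanging mass: 3.2 × 9.81 = 31.39 N down at 3.7 m → arm 1.1 m, τ = 31.39 × 1.1 = 34.53 N·m clockwise.
Net moment of known loads = 699.3 N·m counterclockwise.
An unknown mass m at 3.6 m has arm 1 m; its moment is m·g·1 clockwise.
Balancing moments: m × 9.81 × 1 = 699.3, giving m = 699.3 / (9.81 × 1) = 71.3 kg.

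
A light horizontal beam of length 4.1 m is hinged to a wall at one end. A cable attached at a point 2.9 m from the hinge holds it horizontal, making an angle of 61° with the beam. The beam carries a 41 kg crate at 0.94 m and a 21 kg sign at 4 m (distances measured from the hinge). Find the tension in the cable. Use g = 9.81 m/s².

Sum moments about the hinge (the unknown hinge reaction has zero arm there).
Crate: 41 × 9.81 = 402.2 N down at 0.94 m → arm 0.94 m, τ = 402.2 × 0.94 = 378.1 N·m clockwise.
Sign: 21 × 9.81 = 206 N down at 4 m → arm 4 m, τ = 206 × 4 = 824 N·m clockwise.
Total clockwise load moment = 1202 N·m.
The cable tension T acts at 2.9 m; only its component perpendicular to the beam, T sinθ, produces torque. sin 61° = 0.8746.
Balancing moments: T × 2.9 × 0.8746 = 1202, giving T = 1202 / 2.536 = 474 N.

T ≈ 474 N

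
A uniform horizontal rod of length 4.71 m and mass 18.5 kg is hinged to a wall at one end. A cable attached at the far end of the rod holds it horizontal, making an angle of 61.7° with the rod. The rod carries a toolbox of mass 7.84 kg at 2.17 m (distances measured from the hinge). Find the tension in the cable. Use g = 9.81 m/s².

T ≈ 143 N

Taking torques about the hinge:
Beam weight: 18.5 × 9.81 = 181.5 N down at 2.355 m → arm 2.355 m, τ = 181.5 × 2.355 = 427.4 N·m clockwise.
Toolbox: 7.84 × 9.81 = 76.91 N down at 2.17 m → arm 2.17 m, τ = 76.91 × 2.17 = 166.9 N·m clockwise.
Total clockwise load moment = 594.3 N·m.
The cable tension T acts at 4.71 m; only its component perpendicular to the rod, T sinθ, produces torque. sin 61.7° = 0.8805.
Setting net torque to zero: T × 4.71 × 0.8805 = 594.3 → T = 594.3 / 4.147 = 143 N.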